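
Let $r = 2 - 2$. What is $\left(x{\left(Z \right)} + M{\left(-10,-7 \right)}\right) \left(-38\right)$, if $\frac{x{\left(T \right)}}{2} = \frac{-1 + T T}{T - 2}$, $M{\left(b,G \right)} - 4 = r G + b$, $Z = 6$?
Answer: $-437$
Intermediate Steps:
$r = 0$ ($r = 2 - 2 = 0$)
$M{\left(b,G \right)} = 4 + b$ ($M{\left(b,G \right)} = 4 + \left(0 G + b\right) = 4 + \left(0 + b\right) = 4 + b$)
$x{\left(T \right)} = \frac{2 \left(-1 + T^{2}\right)}{-2 + T}$ ($x{\left(T \right)} = 2 \frac{-1 + T T}{T - 2} = 2 \frac{-1 + T^{2}}{-2 + T} = \frac{2 \left(-1 + T^{2}\right)}{-2 + T}$)
$\left(x{\left(Z \right)} + M{\left(-10,-7 \right)}\right) \left(-38\right) = \left(\frac{2 \left(-1 + 6^{2}\right)}{-2 + 6} + \left(4 - 10\right)\right) \left(-38\right) = \left(\frac{2 \left(-1 + 36\right)}{4} - 6\right) \left(-38\right) = \left(2 \cdot \frac{1}{4} \cdot 35 - 6\right) \left(-38\right) = \left(\frac{35}{2} - 6\right) \left(-38\right) = \frac{23}{2} \left(-38\right) = -437$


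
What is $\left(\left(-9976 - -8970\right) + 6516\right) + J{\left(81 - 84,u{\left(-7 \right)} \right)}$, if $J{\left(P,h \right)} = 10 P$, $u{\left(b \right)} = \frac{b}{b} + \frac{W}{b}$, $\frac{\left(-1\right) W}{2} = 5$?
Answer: $5480$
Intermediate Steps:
$W = -10$ ($W = \left(-2\right) 5 = -10$)
$u{\left(b \right)} = 1 - \frac{10}{b}$ ($u{\left(b \right)} = \frac{b}{b} - \frac{10}{b} = 1 - \frac{10}{b}$)
$\left(\left(-9976 - -8970\right) + 6516\right) + J{\left(81 - 84,u{\left(-7 \right)} \right)} = \left(\left(-9976 - -8970\right) + 6516\right) + 10 \left(81 - 84\right) = \left(\left(-9976 + 8970\right) + 6516\right) + 10 \left(-3\right) = \left(-1006 + 6516\right) - 30 = 5510 - 30 = 5480$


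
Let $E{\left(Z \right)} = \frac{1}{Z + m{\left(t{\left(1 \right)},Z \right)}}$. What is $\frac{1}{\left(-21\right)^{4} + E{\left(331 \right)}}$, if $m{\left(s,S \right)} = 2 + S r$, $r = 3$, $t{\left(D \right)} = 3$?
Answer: $\frac{1326}{257881807} \approx 5.1419 \cdot 10^{-6}$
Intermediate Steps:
$m{\left(s,S \right)} = 2 + 3 S$ ($m{\left(s,S \right)} = 2 + S 3 = 2 + 3 S$)
$E{\left(Z \right)} = \frac{1}{2 + 4 Z}$ ($E{\left(Z \right)} = \frac{1}{Z + \left(2 + 3 Z\right)} = \frac{1}{2 + 4 Z}$)
$\frac{1}{\left(-21\right)^{4} + E{\left(331 \right)}} = \frac{1}{\left(-21\right)^{4} + \frac{1}{2 \left(1 + 2 \cdot 331\right)}} = \frac{1}{194481 + \frac{1}{2 \left(1 + 662\right)}} = \frac{1}{194481 + \frac{1}{2 \cdot 663}} = \frac{1}{194481 + \frac{1}{2} \cdot \frac{1}{663}} = \frac{1}{194481 + \frac{1}{1326}} = \frac{1}{\frac{257881807}{1326}} = \frac{1326}{257881807}$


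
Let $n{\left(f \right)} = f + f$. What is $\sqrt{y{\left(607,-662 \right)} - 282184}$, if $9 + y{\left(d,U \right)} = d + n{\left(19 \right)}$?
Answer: $2 i \sqrt{70387} \approx 530.61 i$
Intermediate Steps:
$n{\left(f \right)} = 2 f$
$y{\left(d,U \right)} = 29 + d$ ($y{\left(d,U \right)} = -9 + \left(d + 2 \cdot 19\right) = -9 + \left(d + 38\right) = -9 + \left(38 + d\right) = 29 + d$)
$\sqrt{y{\left(607,-662 \right)} - 282184} = \sqrt{\left(29 + 607\right) - 282184} = \sqrt{636 - 282184} = \sqrt{-281548} = 2 i \sqrt{70387}$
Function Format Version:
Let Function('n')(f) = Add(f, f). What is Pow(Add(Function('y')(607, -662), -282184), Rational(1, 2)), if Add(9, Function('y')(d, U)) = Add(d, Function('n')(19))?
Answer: Mul(2, I, Pow(70387, Rational(1, 2))) ≈ Mul(530.61, I)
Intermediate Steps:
Function('n')(f) = Mul(2, f)
Function('y')(d, U) = Add(29, d) (Function('y')(d, U) = Add(-9, Add(d, Mul(2, 19))) = Add(-9, Add(d, 38)) = Add(-9, Add(38, d)) = Add(29, d))
Pow(Add(Function('y')(607, -662), -282184), Rational(1, 2)) = Pow(Add(Add(29, 607), -282184), Rational(1, 2)) = Pow(Add(636, -282184), Rational(1, 2)) = Pow(-281548, Rational(1, 2)) = Mul(2, I, Pow(70387, Rational(1, 2)))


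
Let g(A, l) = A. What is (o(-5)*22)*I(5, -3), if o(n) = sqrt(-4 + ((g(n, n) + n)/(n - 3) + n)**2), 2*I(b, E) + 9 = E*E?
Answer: 0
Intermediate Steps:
I(b, E) = -9/2 + E**2/2 (I(b, E) = -9/2 + (E*E)/2 = -9/2 + E**2/2)
o(n) = sqrt(-4 + (n + 2*n/(-3 + n))**2) (o(n) = sqrt(-4 + ((n + n)/(n - 3) + n)**2) = sqrt(-4 + ((2*n)/(-3 + n) + n)**2) = sqrt(-4 + (2*n/(-3 + n) + n)**2) = sqrt(-4 + (n + 2*n/(-3 + n))**2))
(o(-5)*22)*I(5, -3) = (sqrt(-4 + (-5)**2*(-1 - 5)**2/(-3 - 5)**2)*22)*(-9/2 + (1/2)*(-3)**2) = (sqrt(-4 + 25*(-6)**2/(-8)**2)*22)*(-9/2 + (1/2)*9) = (sqrt(-4 + 25*36*(1/64))*22)*(-9/2 + 9/2) = (sqrt(-4 + 225/16)*22)*0 = (sqrt(161/16)*22)*0 = ((sqrt(161)/4)*22)*0 = (11*sqrt(161)/2)*0 = 0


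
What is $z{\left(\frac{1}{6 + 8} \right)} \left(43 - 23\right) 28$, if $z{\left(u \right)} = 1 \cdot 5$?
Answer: $2800$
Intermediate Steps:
$z{\left(u \right)} = 5$
$z{\left(\frac{1}{6 + 8} \right)} \left(43 - 23\right) 28 = 5 \left(43 - 23\right) 28 = 5 \cdot 20 \cdot 28 = 100 \cdot 28 = 2800$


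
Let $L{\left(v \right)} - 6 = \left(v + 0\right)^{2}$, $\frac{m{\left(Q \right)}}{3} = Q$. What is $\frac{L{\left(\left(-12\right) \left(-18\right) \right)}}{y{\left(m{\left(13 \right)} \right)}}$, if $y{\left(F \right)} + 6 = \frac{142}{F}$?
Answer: $- \frac{909909}{46} \approx -19781.0$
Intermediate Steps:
$m{\left(Q \right)} = 3 Q$
$y{\left(F \right)} = -6 + \frac{142}{F}$
$L{\left(v \right)} = 6 + v^{2}$ ($L{\left(v \right)} = 6 + \left(v + 0\right)^{2} = 6 + v^{2}$)
$\frac{L{\left(\left(-12\right) \left(-18\right) \right)}}{y{\left(m{\left(13 \right)} \right)}} = \frac{6 + \left(\left(-12\right) \left(-18\right)\right)^{2}}{-6 + \frac{142}{3 \cdot 13}} = \frac{6 + 216^{2}}{-6 + \frac{142}{39}} = \frac{6 + 46656}{-6 + 142 \cdot \frac{1}{39}} = \frac{46662}{-6 + \frac{142}{39}} = \frac{46662}{- \frac{92}{39}} = 46662 \left(- \frac{39}{92}\right) = - \frac{909909}{46}$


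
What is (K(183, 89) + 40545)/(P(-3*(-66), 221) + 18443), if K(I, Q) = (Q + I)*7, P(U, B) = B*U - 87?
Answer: 42449/62114 ≈ 0.68340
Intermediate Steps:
P(U, B) = -87 + B*U
K(I, Q) = 7*I + 7*Q (K(I, Q) = (I + Q)*7 = 7*I + 7*Q)
(K(183, 89) + 40545)/(P(-3*(-66), 221) + 18443) = ((7*183 + 7*89) + 40545)/((-87 + 221*(-3*(-66))) + 18443) = ((1281 + 623) + 40545)/((-87 + 221*198) + 18443) = (1904 + 40545)/((-87 + 43758) + 18443) = 42449/(43671 + 18443) = 42449/62114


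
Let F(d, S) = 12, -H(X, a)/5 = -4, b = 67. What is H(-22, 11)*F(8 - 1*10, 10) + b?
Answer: 307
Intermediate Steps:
H(X, a) = 20 (H(X, a) = -5*(-4) = 20)
H(-22, 11)*F(8 - 1*10, 10) + b = 20*12 + 67 = 240 + 67 = 307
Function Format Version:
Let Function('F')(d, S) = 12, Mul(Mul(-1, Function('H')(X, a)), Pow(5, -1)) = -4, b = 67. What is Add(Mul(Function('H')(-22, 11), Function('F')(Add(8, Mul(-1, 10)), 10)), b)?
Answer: 307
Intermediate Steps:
Function('H')(X, a) = 20 (Function('H')(X, a) = Mul(-5, -4) = 20)
Add(Mul(Function('H')(-22, 11), Function('F')(Add(8, Mul(-1, 10)), 10)), b) = Add(Mul(20, 12), 67) = Add(240, 67) = 307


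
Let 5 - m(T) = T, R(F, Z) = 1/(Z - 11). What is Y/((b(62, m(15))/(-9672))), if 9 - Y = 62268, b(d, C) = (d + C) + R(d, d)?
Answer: 30710621448/2653 ≈ 1.1576e+7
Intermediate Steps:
R(F, Z) = 1/(-11 + Z)
m(T) = 5 - T
b(d, C) = C + d + 1/(-11 + d) (b(d, C) = (d + C) + 1/(-11 + d) = (C + d) + 1/(-11 + d) = C + d + 1/(-11 + d))
Y = -62259 (Y = 9 - 1*62268 = 9 - 62268 = -62259)
Y/((b(62, m(15))/(-9672))) = -62259*(-9672*(-11 + 62)/(1 + (-11 + 62)*((5 - 1*15) + 62))) = -62259*(-493272/(1 + 51*((5 - 15) + 62))) = -62259*(-493272/(1 + 51*(-10 + 62))) = -62259*(-493272/(1 + 51*52)) = -62259*(-493272/(1 + 2652)) = -62259/(((1/51)*2653)*(-1/9672)) = -62259/((2653/51)*(-1/9672)) = -62259/(-2653/493272) = -62259*(-493272/2653) = 30710621448/2653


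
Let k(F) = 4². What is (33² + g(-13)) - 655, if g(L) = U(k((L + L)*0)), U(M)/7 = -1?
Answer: 427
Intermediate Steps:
k(F) = 16
U(M) = -7 (U(M) = 7*(-1) = -7)
g(L) = -7
(33² + g(-13)) - 655 = (33² - 7) - 655 = (1089 - 7) - 655 = 1082 - 655 = 427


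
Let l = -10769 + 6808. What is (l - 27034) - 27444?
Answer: -58439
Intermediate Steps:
l = -3961
(l - 27034) - 27444 = (-3961 - 27034) - 27444 = -30995 - 27444 = -58439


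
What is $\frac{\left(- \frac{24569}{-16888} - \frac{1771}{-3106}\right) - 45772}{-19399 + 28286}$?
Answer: $- \frac{1200412063427}{233079917768} \approx -5.1502$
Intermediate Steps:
$\frac{\left(- \frac{24569}{-16888} - \frac{1771}{-3106}\right) - 45772}{-19399 + 28286} = \frac{\left(\left(-24569\right) \left(- \frac{1}{16888}\right) - - \frac{1771}{3106}\right) - 45772}{8887} = \left(\left(\frac{24569}{16888} + \frac{1771}{3106}\right) - 45772\right) \frac{1}{8887} = \left(\frac{53109981}{26227064} - 45772\right) \frac{1}{8887} = \left(- \frac{1200412063427}{26227064}\right) \frac{1}{8887} = - \frac{1200412063427}{233079917768}$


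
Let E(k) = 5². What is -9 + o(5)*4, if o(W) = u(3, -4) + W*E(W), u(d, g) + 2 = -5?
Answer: 463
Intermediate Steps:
u(d, g) = -7 (u(d, g) = -2 - 5 = -7)
E(k) = 25
o(W) = -7 + 25*W (o(W) = -7 + W*25 = -7 + 25*W)
-9 + o(5)*4 = -9 + (-7 + 25*5)*4 = -9 + (-7 + 125)*4 = -9 + 118*4 = -9 + 472 = 463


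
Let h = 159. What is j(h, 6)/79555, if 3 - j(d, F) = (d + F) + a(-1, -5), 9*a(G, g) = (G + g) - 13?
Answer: -1439/715995 ≈ -0.0020098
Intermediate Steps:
a(G, g) = -13/9 + G/9 + g/9 (a(G, g) = ((G + g) - 13)/9 = (-13 + G + g)/9 = -13/9 + G/9 + g/9)
j(d, F) = 46/9 - F - d (j(d, F) = 3 - ((d + F) + (-13/9 + (1/9)*(-1) + (1/9)*(-5))) = 3 - ((F + d) + (-13/9 - 1/9 - 5/9)) = 3 - ((F + d) - 19/9) = 3 - (-19/9 + F + d) = 3 + (19/9 - F - d) = 46/9 - F - d)
j(h, 6)/79555 = (46/9 - 1*6 - 1*159)/79555 = (46/9 - 6 - 159)*(1/79555) = -1439/9*1/79555 = -1439/715995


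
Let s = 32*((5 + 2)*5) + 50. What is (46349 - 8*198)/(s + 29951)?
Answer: 44765/31121 ≈ 1.4384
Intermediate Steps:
s = 1170 (s = 32*(7*5) + 50 = 32*35 + 50 = 1120 + 50 = 1170)
(46349 - 8*198)/(s + 29951) = (46349 - 8*198)/(1170 + 29951) = (46349 - 1584)/31121 = 44765*(1/31121) = 44765/31121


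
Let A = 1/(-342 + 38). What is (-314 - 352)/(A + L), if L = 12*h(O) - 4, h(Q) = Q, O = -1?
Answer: 202464/4865 ≈ 41.616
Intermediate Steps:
A = -1/304 (A = 1/(-304) = -1/304 ≈ -0.0032895)
L = -16 (L = 12*(-1) - 4 = -12 - 4 = -16)
(-314 - 352)/(A + L) = (-314 - 352)/(-1/304 - 16) = -666/(-4865/304) = -666*(-304/4865) = 202464/4865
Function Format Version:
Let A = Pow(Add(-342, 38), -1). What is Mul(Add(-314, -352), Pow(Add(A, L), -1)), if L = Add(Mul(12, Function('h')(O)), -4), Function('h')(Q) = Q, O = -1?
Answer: Rational(202464, 4865) ≈ 41.616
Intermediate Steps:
A = Rational(-1, 304) (A = Pow(-304, -1) = Rational(-1, 304) ≈ -0.0032895)
L = -16 (L = Add(Mul(12, -1), -4) = Add(-12, -4) = -16)
Mul(Add(-314, -352), Pow(Add(A, L), -1)) = Mul(Add(-314, -352), Pow(Add(Rational(-1, 304), -16), -1)) = Mul(-666, Pow(Rational(-4865, 304), -1)) = Mul(-666, Rational(-304, 4865)) = Rational(202464, 4865)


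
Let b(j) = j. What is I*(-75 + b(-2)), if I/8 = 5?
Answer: -3080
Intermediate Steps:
I = 40 (I = 8*5 = 40)
I*(-75 + b(-2)) = 40*(-75 - 2) = 40*(-77) = -3080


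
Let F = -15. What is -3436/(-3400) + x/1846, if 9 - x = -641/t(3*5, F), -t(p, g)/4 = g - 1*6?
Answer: 67193713/65902200 ≈ 1.0196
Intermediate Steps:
t(p, g) = 24 - 4*g (t(p, g) = -4*(g - 1*6) = -4*(g - 6) = -4*(-6 + g) = 24 - 4*g)
x = 1397/84 (x = 9 - (-641)/(24 - 4*(-15)) = 9 - (-641)/(24 + 60) = 9 - (-641)/84 = 9 - 1*(-641/84) = 9 + 641/84 = 1397/84 ≈ 16.631)
-3436/(-3400) + x/1846 = -3436/(-3400) + (1397/84)/1846 = -3436*(-1/3400) + (1397/84)*(1/1846) = 859/850 + 1397/155064 = 67193713/65902200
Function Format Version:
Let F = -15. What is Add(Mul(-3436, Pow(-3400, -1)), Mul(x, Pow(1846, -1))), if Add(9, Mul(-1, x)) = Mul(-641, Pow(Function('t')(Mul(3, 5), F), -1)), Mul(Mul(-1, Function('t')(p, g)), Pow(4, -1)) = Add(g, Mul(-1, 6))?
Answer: Rational(67193713, 65902200) ≈ 1.0196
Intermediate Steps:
Function('t')(p, g) = Add(24, Mul(-4, g)) (Function('t')(p, g) = Mul(-4, Add(g, Mul(-1, 6))) = Mul(-4, Add(g, -6)) = Mul(-4, Add(-6, g)) = Add(24, Mul(-4, g)))
x = Rational(1397, 84) (x = Add(9, Mul(-1, Mul(-641, Pow(Add(24, Mul(-4, -15)), -1)))) = Add(9, Mul(-1, Mul(-641, Pow(Add(24, 60), -1)))) = Add(9, Mul(-1, Mul(-641, Pow(84, -1)))) = Add(9, Mul(-1, Mul(-641, Rational(1, 84)))) = Add(9, Mul(-1, Rational(-641, 84))) = Add(9, Rational(641, 84)) = Rational(1397, 84) ≈ 16.631)
Add(Mul(-3436, Pow(-3400, -1)), Mul(x, Pow(1846, -1))) = Add(Mul(-3436, Pow(-3400, -1)), Mul(Rational(1397, 84), Pow(1846, -1))) = Add(Mul(-3436, Rational(-1, 3400)), Mul(Rational(1397, 84), Rational(1, 1846))) = Add(Rational(859, 850), Rational(1397, 155064)) = Rational(67193713, 65902200)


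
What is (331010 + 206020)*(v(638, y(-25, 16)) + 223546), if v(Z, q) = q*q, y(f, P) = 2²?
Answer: 120059500860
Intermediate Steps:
y(f, P) = 4
v(Z, q) = q²
(331010 + 206020)*(v(638, y(-25, 16)) + 223546) = (331010 + 206020)*(4² + 223546) = 537030*(16 + 223546) = 537030*223562 = 120059500860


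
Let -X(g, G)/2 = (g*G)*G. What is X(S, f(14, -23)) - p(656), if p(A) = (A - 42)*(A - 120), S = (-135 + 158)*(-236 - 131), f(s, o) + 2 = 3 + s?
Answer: 3469346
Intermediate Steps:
f(s, o) = 1 + s (f(s, o) = -2 + (3 + s) = 1 + s)
S = -8441 (S = 23*(-367) = -8441)
X(g, G) = -2*g*G**2 (X(g, G) = -2*g*G*G = -2*G*g*G = -2*g*G**2)
p(A) = (-120 + A)*(-42 + A) (p(A) = (-42 + A)*(-120 + A) = (-120 + A)*(-42 + A))
X(S, f(14, -23)) - p(656) = -2*(-8441)*(1 + 14)**2 - (5040 + 656**2 - 162*656) = -2*(-8441)*15**2 - (5040 + 430336 - 106272) = -2*(-8441)*225 - 1*329104 = 3798450 - 329104 = 3469346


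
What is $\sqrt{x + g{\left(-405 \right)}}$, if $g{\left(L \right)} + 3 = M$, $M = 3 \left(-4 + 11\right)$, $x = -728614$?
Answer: $2 i \sqrt{182149} \approx 853.58 i$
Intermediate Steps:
$M = 21$ ($M = 3 \cdot 7 = 21$)
$g{\left(L \right)} = 18$ ($g{\left(L \right)} = -3 + 21 = 18$)
$\sqrt{x + g{\left(-405 \right)}} = \sqrt{-728614 + 18} = \sqrt{-728596} = 2 i \sqrt{182149}$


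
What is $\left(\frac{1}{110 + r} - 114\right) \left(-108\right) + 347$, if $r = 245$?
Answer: $\frac{4493837}{355} \approx 12659.0$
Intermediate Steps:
$\left(\frac{1}{110 + r} - 114\right) \left(-108\right) + 347 = \left(\frac{1}{110 + 245} - 114\right) \left(-108\right) + 347 = \left(\frac{1}{355} - 114\right) \left(-108\right) + 347 = \left(- \frac{40469}{355}\right) \left(-108\right) + 347 = \frac{4370652}{355} + 347 = \frac{4493837}{355}$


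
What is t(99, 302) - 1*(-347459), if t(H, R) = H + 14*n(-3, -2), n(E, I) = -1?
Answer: 347544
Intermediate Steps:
t(H, R) = -14 + H (t(H, R) = H + 14*(-1) = H - 14 = -14 + H)
t(99, 302) - 1*(-347459) = (-14 + 99) - 1*(-347459) = 85 + 347459 = 347544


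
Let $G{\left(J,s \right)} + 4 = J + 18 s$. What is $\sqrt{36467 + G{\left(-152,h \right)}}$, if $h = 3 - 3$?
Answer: $\sqrt{36311} \approx 190.55$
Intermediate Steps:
$h = 0$ ($h = 3 - 3 = 0$)
$G{\left(J,s \right)} = -4 + J + 18 s$ ($G{\left(J,s \right)} = -4 + \left(J + 18 s\right) = -4 + J + 18 s$)
$\sqrt{36467 + G{\left(-152,h \right)}} = \sqrt{36467 - 156} = \sqrt{36311}$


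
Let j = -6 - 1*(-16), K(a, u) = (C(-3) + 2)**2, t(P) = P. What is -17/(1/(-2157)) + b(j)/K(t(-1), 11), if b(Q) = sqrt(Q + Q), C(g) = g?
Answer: 36669 + 2*sqrt(5) ≈ 36674.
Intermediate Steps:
K(a, u) = 1 (K(a, u) = (-3 + 2)**2 = (-1)**2 = 1)
j = 10 (j = -6 + 16 = 10)
b(Q) = sqrt(2)*sqrt(Q) (b(Q) = sqrt(2*Q) = sqrt(2)*sqrt(Q))
-17/(1/(-2157)) + b(j)/K(t(-1), 11) = -17/(1/(-2157)) + (sqrt(2)*sqrt(10))/1 = -17/(-1/2157) + (2*sqrt(5))*1 = -17*(-2157) + 2*sqrt(5) = 36669 + 2*sqrt(5)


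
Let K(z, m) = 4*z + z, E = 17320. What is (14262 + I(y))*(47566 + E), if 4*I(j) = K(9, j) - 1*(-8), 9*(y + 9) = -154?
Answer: 1852527743/2 ≈ 9.2626e+8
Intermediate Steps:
K(z, m) = 5*z
y = -235/9 (y = -9 + (1/9)*(-154) = -9 - 154/9 = -235/9 ≈ -26.111)
I(j) = 53/4 (I(j) = (5*9 - 1*(-8))/4 = (45 + 8)/4 = (1/4)*53 = 53/4)
(14262 + I(y))*(47566 + E) = (14262 + 53/4)*(47566 + 17320) = (57101/4)*64886 = 1852527743/2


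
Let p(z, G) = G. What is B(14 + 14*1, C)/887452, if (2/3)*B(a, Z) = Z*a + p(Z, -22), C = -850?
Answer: -35733/887452 ≈ -0.040265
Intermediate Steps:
B(a, Z) = -33 + 3*Z*a/2 (B(a, Z) = 3*(Z*a - 22)/2 = 3*(-22 + Z*a)/2 = -33 + 3*Z*a/2)
B(14 + 14*1, C)/887452 = (-33 + (3/2)*(-850)*(14 + 14*1))/887452 = (-33 + (3/2)*(-850)*(14 + 14))*(1/887452) = (-33 + (3/2)*(-850)*28)*(1/887452) = (-33 - 35700)*(1/887452) = -35733*1/887452 = -35733/887452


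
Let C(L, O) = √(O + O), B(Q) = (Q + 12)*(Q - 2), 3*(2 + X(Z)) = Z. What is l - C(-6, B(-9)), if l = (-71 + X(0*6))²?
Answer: 5329 - I*√66 ≈ 5329.0 - 8.124*I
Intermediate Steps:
X(Z) = -2 + Z/3
B(Q) = (-2 + Q)*(12 + Q) (B(Q) = (12 + Q)*(-2 + Q) = (-2 + Q)*(12 + Q))
C(L, O) = √2*√O (C(L, O) = √(2*O) = √2*√O)
l = 5329 (l = (-71 + (-2 + (0*6)/3))² = (-71 + (-2 + (⅓)*0))² = (-71 + (-2 + 0))² = (-71 - 2)² = (-73)² = 5329)
l - C(-6, B(-9)) = 5329 - √2*√(-24 + (-9)² + 10*(-9)) = 5329 - √2*√(-24 + 81 - 90) = 5329 - √2*√(-33) = 5329 - √2*I*√33 = 5329 - I*√66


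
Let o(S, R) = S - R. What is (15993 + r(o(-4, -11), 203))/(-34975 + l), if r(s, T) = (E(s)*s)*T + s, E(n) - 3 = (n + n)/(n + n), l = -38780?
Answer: -7228/24585 ≈ -0.29400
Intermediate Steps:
E(n) = 4 (E(n) = 3 + (n + n)/(n + n) = 3 + (2*n)/((2*n)) = 3 + (2*n)*(1/(2*n)) = 3 + 1 = 4)
r(s, T) = s + 4*T*s (r(s, T) = (4*s)*T + s = 4*T*s + s = s + 4*T*s)
(15993 + r(o(-4, -11), 203))/(-34975 + l) = (15993 + (-4 - 1*(-11))*(1 + 4*203))/(-34975 - 38780) = (15993 + (-4 + 11)*(1 + 812))/(-73755) = (15993 + 7*813)*(-1/73755) = (15993 + 5691)*(-1/73755) = 21684*(-1/73755) = -7228/24585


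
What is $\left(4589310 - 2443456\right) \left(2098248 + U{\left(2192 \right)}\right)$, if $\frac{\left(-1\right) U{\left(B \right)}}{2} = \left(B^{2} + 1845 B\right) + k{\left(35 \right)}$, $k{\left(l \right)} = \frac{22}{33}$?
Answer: $- \frac{100425718280936}{3} \approx -3.3475 \cdot 10^{13}$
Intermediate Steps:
$k{\left(l \right)} = \frac{2}{3}$ ($k{\left(l \right)} = 22 \cdot \frac{1}{33} = \frac{2}{3}$)
$U{\left(B \right)} = - \frac{4}{3} - 3690 B - 2 B^{2}$ ($U{\left(B \right)} = - 2 \left(\left(B^{2} + 1845 B\right) + \frac{2}{3}\right) = - 2 \left(\frac{2}{3} + B^{2} + 1845 B\right) = - \frac{4}{3} - 3690 B - 2 B^{2}$)
$\left(4589310 - 2443456\right) \left(2098248 + U{\left(2192 \right)}\right) = \left(4589310 - 2443456\right) \left(2098248 - \left(\frac{24265444}{3} + 9609728\right)\right) = 2145854 \left(2098248 - \frac{53094628}{3}\right) = 2145854 \left(- \frac{46799884}{3}\right) = - \frac{100425718280936}{3}$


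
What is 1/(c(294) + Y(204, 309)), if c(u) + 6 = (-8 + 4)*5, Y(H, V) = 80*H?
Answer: 1/16294 ≈ 6.1372e-5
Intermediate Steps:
c(u) = -26 (c(u) = -6 + (-8 + 4)*5 = -6 - 4*5 = -6 - 20 = -26)
1/(c(294) + Y(204, 309)) = 1/(-26 + 80*204) = 1/(-26 + 16320) = 1/16294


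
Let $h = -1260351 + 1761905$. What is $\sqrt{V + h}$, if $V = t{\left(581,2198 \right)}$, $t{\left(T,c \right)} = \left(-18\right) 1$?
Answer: $4 \sqrt{31346} \approx 708.19$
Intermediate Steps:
$h = 501554$
$t{\left(T,c \right)} = -18$
$V = -18$
$\sqrt{V + h} = \sqrt{-18 + 501554} = \sqrt{501536} = 4 \sqrt{31346}$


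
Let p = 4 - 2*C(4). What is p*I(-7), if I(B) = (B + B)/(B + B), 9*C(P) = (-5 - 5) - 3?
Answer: 62/9 ≈ 6.8889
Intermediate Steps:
C(P) = -13/9 (C(P) = ((-5 - 5) - 3)/9 = (-10 - 3)/9 = (1/9)*(-13) = -13/9)
I(B) = 1 (I(B) = (2*B)/((2*B)) = (2*B)*(1/(2*B)) = 1)
p = 62/9 (p = 4 - 2*(-13/9) = 4 + 26/9 = 62/9 ≈ 6.8889)
p*I(-7) = (62/9)*1 = 62/9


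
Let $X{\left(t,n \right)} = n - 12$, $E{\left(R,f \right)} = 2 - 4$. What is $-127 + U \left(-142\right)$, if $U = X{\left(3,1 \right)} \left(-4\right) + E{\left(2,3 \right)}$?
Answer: $-6091$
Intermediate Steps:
$E{\left(R,f \right)} = -2$ ($E{\left(R,f \right)} = 2 - 4 = -2$)
$X{\left(t,n \right)} = -12 + n$ ($X{\left(t,n \right)} = n - 12 = -12 + n$)
$U = 42$ ($U = \left(-12 + 1\right) \left(-4\right) - 2 = \left(-11\right) \left(-4\right) - 2 = 44 - 2 = 42$)
$-127 + U \left(-142\right) = -127 + 42 \left(-142\right) = -127 - 5964 = -6091$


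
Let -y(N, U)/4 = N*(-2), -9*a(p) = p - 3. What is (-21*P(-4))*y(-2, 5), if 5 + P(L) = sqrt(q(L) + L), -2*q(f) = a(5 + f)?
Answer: -1680 + 112*I*sqrt(37) ≈ -1680.0 + 681.27*I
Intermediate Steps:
a(p) = 1/3 - p/9 (a(p) = -(p - 3)/9 = -(-3 + p)/9 = 1/3 - p/9)
q(f) = 1/9 + f/18 (q(f) = -(1/3 - (5 + f)/9)/2 = -(1/3 + (-5/9 - f/9))/2 = -(-2/9 - f/9)/2 = 1/9 + f/18)
P(L) = -5 + sqrt(1/9 + 19*L/18) (P(L) = -5 + sqrt((1/9 + L/18) + L) = -5 + sqrt(1/9 + 19*L/18))
y(N, U) = 8*N (y(N, U) = -4*N*(-2) = -(-8)*N = 8*N)
(-21*P(-4))*y(-2, 5) = (-21*(-5 + sqrt(4 + 38*(-4))/6))*(8*(-2)) = -21*(-5 + sqrt(4 - 152)/6)*(-16) = -21*(-5 + sqrt(-148)/6)*(-16) = -21*(-5 + (2*I*sqrt(37))/6)*(-16) = -21*(-5 + I*sqrt(37)/3)*(-16) = (105 - 7*I*sqrt(37))*(-16) = -1680 + 112*I*sqrt(37)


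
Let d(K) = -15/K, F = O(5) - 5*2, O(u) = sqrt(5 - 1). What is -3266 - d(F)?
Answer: -26143/8 ≈ -3267.9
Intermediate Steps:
O(u) = 2 (O(u) = sqrt(4) = 2)
F = -8 (F = 2 - 5*2 = 2 - 10 = -8)
-3266 - d(F) = -3266 - (-15)/(-8) = -3266 - (-15)*(-1)/8 = -3266 - 1*15/8 = -3266 - 15/8 = -26143/8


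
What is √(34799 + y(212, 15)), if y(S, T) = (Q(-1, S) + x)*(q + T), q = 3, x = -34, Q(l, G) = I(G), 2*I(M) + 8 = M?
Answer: √36023 ≈ 189.80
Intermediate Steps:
I(M) = -4 + M/2
Q(l, G) = -4 + G/2
y(S, T) = (-38 + S/2)*(3 + T) (y(S, T) = ((-4 + S/2) - 34)*(3 + T) = (-38 + S/2)*(3 + T))
√(34799 + y(212, 15)) = √(34799 + (-114 - 38*15 + (3/2)*212 + (½)*212*15)) = √(34799 + (-114 - 570 + 318 + 1590)) = √(34799 + 1224) = √36023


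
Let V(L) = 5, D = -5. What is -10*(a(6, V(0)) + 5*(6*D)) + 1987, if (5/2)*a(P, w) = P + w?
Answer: 3443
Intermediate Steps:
a(P, w) = 2*P/5 + 2*w/5 (a(P, w) = 2*(P + w)/5 = 2*P/5 + 2*w/5)
-10*(a(6, V(0)) + 5*(6*D)) + 1987 = -10*(((2/5)*6 + (2/5)*5) + 5*(6*(-5))) + 1987 = -10*((12/5 + 2) + 5*(-30)) + 1987 = -10*(22/5 - 150) + 1987 = -10*(-728/5) + 1987 = 1456 + 1987 = 3443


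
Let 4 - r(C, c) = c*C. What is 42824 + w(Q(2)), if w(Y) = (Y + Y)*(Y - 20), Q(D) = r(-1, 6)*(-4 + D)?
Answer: 44424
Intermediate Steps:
r(C, c) = 4 - C*c (r(C, c) = 4 - c*C = 4 - C*c)
Q(D) = -40 + 10*D (Q(D) = (4 - 1*(-1)*6)*(-4 + D) = (4 + 6)*(-4 + D) = 10*(-4 + D) = -40 + 10*D)
w(Y) = 2*Y*(-20 + Y) (w(Y) = (2*Y)*(-20 + Y) = 2*Y*(-20 + Y))
42824 + w(Q(2)) = 42824 + 2*(-40 + 10*2)*(-20 + (-40 + 10*2)) = 42824 + 2*(-40 + 20)*(-20 + (-40 + 20)) = 42824 + 2*(-20)*(-20 - 20) = 42824 + 2*(-20)*(-40) = 42824 + 1600 = 44424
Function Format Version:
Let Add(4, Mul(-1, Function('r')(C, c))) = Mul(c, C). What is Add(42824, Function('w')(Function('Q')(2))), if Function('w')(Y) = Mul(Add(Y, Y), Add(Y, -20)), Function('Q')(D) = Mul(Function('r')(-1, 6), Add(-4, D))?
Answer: 44424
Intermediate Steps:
Function('r')(C, c) = Add(4, Mul(-1, C, c)) (Function('r')(C, c) = Add(4, Mul(-1, Mul(c, C))) = Add(4, Mul(-1, Mul(C, c))) = Add(4, Mul(-1, C, c)))
Function('Q')(D) = Add(-40, Mul(10, D)) (Function('Q')(D) = Mul(Add(4, Mul(-1, -1, 6)), Add(-4, D)) = Mul(Add(4, 6), Add(-4, D)) = Mul(10, Add(-4, D)) = Add(-40, Mul(10, D)))
Function('w')(Y) = Mul(2, Y, Add(-20, Y)) (Function('w')(Y) = Mul(Mul(2, Y), Add(-20, Y)) = Mul(2, Y, Add(-20, Y)))
Add(42824, Function('w')(Function('Q')(2))) = Add(42824, Mul(2, Add(-40, Mul(10, 2)), Add(-20, Add(-40, Mul(10, 2))))) = Add(42824, Mul(2, Add(-40, 20), Add(-20, Add(-40, 20)))) = Add(42824, Mul(2, -20, Add(-20, -20))) = Add(42824, Mul(2, -20, -40)) = Add(42824, 1600) = 44424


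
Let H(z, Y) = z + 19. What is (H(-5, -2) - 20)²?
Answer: 36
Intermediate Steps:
H(z, Y) = 19 + z
(H(-5, -2) - 20)² = ((19 - 5) - 20)² = (14 - 20)² = (-6)² = 36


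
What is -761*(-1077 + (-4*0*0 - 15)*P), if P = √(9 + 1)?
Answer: 819597 + 11415*√10 ≈ 8.5569e+5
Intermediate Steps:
P = √10 ≈ 3.1623
-761*(-1077 + (-4*0*0 - 15)*P) = -761*(-1077 + (-4*0*0 - 15)*√10) = -761*(-1077 + (0*0 - 15)*√10) = -761*(-1077 + (0 - 15)*√10) = -761*(-1077 - 15*√10) = 819597 + 11415*√10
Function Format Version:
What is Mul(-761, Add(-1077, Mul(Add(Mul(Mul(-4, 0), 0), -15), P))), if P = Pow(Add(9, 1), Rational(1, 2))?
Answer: Add(819597, Mul(11415, Pow(10, Rational(1, 2)))) ≈ 8.5569e+5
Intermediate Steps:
P = Pow(10, Rational(1, 2)) ≈ 3.1623
Mul(-761, Add(-1077, Mul(Add(Mul(Mul(-4, 0), 0), -15), P))) = Mul(-761, Add(-1077, Mul(Add(Mul(Mul(-4, 0), 0), -15), Pow(10, Rational(1, 2))))) = Mul(-761, Add(-1077, Mul(Add(Mul(0, 0), -15), Pow(10, Rational(1, 2))))) = Mul(-761, Add(-1077, Mul(Add(0, -15), Pow(10, Rational(1, 2))))) = Mul(-761, Add(-1077, Mul(-15, Pow(10, Rational(1, 2))))) = Add(819597, Mul(11415, Pow(10, Rational(1, 2))))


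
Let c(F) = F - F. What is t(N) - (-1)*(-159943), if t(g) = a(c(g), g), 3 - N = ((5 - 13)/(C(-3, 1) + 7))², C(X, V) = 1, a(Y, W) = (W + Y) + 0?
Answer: -159941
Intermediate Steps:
c(F) = 0
a(Y, W) = W + Y
N = 2 (N = 3 - ((5 - 13)/(1 + 7))² = 3 - (-8/8)² = 3 - (-8*⅛)² = 3 - 1*(-1)² = 3 - 1*1 = 3 - 1 = 2)
t(g) = g (t(g) = g + 0 = g)
t(N) - (-1)*(-159943) = 2 - (-1)*(-159943) = 2 - 1*159943 = 2 - 159943 = -159941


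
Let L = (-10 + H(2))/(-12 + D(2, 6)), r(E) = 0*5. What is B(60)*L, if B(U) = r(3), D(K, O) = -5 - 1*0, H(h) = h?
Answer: 0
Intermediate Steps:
D(K, O) = -5 (D(K, O) = -5 + 0 = -5)
r(E) = 0
B(U) = 0
L = 8/17 (L = (-10 + 2)/(-12 - 5) = -8/(-17) = -8*(-1/17) = 8/17 ≈ 0.47059)
B(60)*L = 0*(8/17) = 0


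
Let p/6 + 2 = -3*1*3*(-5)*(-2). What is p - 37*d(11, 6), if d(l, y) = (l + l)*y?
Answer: -5436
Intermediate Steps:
d(l, y) = 2*l*y (d(l, y) = (2*l)*y = 2*l*y)
p = -552 (p = -12 + 6*(-3*1*3*(-5)*(-2)) = -12 + 6*(-9*(-5)*(-2)) = -12 + 6*(-3*(-15)*(-2)) = -12 + 6*(45*(-2)) = -12 + 6*(-90) = -12 - 540 = -552)
p - 37*d(11, 6) = -552 - 74*11*6 = -552 - 37*132 = -552 - 4884 = -5436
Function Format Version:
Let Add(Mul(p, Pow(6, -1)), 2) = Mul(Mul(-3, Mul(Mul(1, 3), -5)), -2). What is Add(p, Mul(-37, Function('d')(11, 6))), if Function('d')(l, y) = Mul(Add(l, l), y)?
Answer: -5436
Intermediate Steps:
Function('d')(l, y) = Mul(2, l, y) (Function('d')(l, y) = Mul(Mul(2, l), y) = Mul(2, l, y))
p = -552 (p = Add(-12, Mul(6, Mul(Mul(-3, Mul(Mul(1, 3), -5)), -2))) = Add(-12, Mul(6, Mul(Mul(-3, Mul(3, -5)), -2))) = Add(-12, Mul(6, Mul(Mul(-3, -15), -2))) = Add(-12, Mul(6, Mul(45, -2))) = Add(-12, Mul(6, -90)) = Add(-12, -540) = -552)
Add(p, Mul(-37, Function('d')(11, 6))) = Add(-552, Mul(-37, Mul(2, 11, 6))) = Add(-552, Mul(-37, 132)) = Add(-552, -4884) = -5436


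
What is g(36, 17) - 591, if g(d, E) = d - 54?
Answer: -609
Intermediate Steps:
g(d, E) = -54 + d
g(36, 17) - 591 = (-54 + 36) - 591 = -18 - 591 = -609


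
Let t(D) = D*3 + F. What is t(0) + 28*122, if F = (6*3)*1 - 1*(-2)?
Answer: 3436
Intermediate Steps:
F = 20 (F = 18*1 + 2 = 18 + 2 = 20)
t(D) = 20 + 3*D (t(D) = D*3 + 20 = 3*D + 20 = 20 + 3*D)
t(0) + 28*122 = (20 + 3*0) + 28*122 = (20 + 0) + 3416 = 20 + 3416 = 3436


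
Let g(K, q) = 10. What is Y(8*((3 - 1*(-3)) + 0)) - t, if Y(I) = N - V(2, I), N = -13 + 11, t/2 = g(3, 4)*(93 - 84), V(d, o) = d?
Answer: -184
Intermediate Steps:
t = 180 (t = 2*(10*(93 - 84)) = 2*(10*9) = 2*90 = 180)
N = -2
Y(I) = -4 (Y(I) = -2 - 1*2 = -2 - 2 = -4)
Y(8*((3 - 1*(-3)) + 0)) - t = -4 - 1*180 = -4 - 180 = -184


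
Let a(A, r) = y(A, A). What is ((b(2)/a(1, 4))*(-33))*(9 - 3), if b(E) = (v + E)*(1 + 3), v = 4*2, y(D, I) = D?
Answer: -7920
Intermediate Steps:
a(A, r) = A
v = 8
b(E) = 32 + 4*E (b(E) = (8 + E)*(1 + 3) = (8 + E)*4 = 32 + 4*E)
((b(2)/a(1, 4))*(-33))*(9 - 3) = (((32 + 4*2)/1)*(-33))*(9 - 3) = (((32 + 8)*1)*(-33))*6 = ((40*1)*(-33))*6 = (40*(-33))*6 = -1320*6 = -7920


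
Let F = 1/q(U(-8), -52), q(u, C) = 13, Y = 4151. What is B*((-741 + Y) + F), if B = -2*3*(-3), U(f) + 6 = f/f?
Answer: 797958/13 ≈ 61381.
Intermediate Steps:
U(f) = -5 (U(f) = -6 + f/f = -6 + 1 = -5)
B = 18 (B = -6*(-3) = 18)
F = 1/13 ≈ 0.076923
B*((-741 + Y) + F) = 18*((-741 + 4151) + 1/13) = 18*(3410 + 1/13) = 18*(44331/13) = 797958/13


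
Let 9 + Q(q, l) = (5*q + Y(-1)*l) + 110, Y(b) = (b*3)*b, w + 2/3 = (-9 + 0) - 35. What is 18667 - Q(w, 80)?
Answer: 55648/3 ≈ 18549.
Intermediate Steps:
w = -134/3 (w = -2/3 + ((-9 + 0) - 35) = -2/3 + (-9 - 35) = -2/3 - 44 = -134/3 ≈ -44.667)
Y(b) = 3*b**2 (Y(b) = (3*b)*b = 3*b**2)
Q(q, l) = 101 + 3*l + 5*q (Q(q, l) = -9 + ((5*q + (3*(-1)**2)*l) + 110) = -9 + ((5*q + (3*1)*l) + 110) = -9 + ((5*q + 3*l) + 110) = -9 + ((3*l + 5*q) + 110) = -9 + (110 + 3*l + 5*q) = 101 + 3*l + 5*q)
18667 - Q(w, 80) = 18667 - (101 + 3*80 + 5*(-134/3)) = 18667 - (101 + 240 - 670/3) = 18667 - 1*353/3 = 18667 - 353/3 = 55648/3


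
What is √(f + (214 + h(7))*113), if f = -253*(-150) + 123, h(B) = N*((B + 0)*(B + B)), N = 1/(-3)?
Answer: √527073/3 ≈ 242.00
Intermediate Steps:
N = -⅓ ≈ -0.33333
h(B) = -2*B²/3 (h(B) = -(B + 0)*(B + B)/3 = -B*2*B/3 = -2*B²/3)
f = 38073 (f = 37950 + 123 = 38073)
√(f + (214 + h(7))*113) = √(38073 + (214 - ⅔*7²)*113) = √(38073 + (214 - ⅔*49)*113) = √(38073 + (214 - 98/3)*113) = √(38073 + (544/3)*113) = √(38073 + 61472/3) = √(175691/3) = √527073/3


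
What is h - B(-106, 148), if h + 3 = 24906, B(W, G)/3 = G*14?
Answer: 18687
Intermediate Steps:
B(W, G) = 42*G (B(W, G) = 3*(G*14) = 3*(14*G) = 42*G)
h = 24903 (h = -3 + 24906 = 24903)
h - B(-106, 148) = 24903 - 42*148 = 24903 - 1*6216 = 24903 - 6216 = 18687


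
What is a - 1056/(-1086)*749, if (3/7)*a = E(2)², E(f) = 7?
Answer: 457555/543 ≈ 842.64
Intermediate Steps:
a = 343/3 (a = (7/3)*7² = (7/3)*49 = 343/3 ≈ 114.33)
a - 1056/(-1086)*749 = 343/3 - 1056/(-1086)*749 = 343/3 - 1056*(-1/1086)*749 = 343/3 + (176/181)*749 = 343/3 + 131824/181 = 457555/543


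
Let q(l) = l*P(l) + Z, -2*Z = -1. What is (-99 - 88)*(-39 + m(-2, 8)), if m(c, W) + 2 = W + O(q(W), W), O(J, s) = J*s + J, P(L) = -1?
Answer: 37587/2 ≈ 18794.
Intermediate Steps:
Z = ½ (Z = -½*(-1) = ½ ≈ 0.50000)
q(l) = ½ - l (q(l) = l*(-1) + ½ = -l + ½ = ½ - l)
O(J, s) = J + J*s
m(c, W) = -2 + W + (1 + W)*(½ - W) (m(c, W) = -2 + (W + (½ - W)*(1 + W)) = -2 + (W + (1 + W)*(½ - W)) = -2 + W + (1 + W)*(½ - W))
(-99 - 88)*(-39 + m(-2, 8)) = (-99 - 88)*(-39 + (-3/2 + (½)*8 - 1*8²)) = -187*(-39 + (-3/2 + 4 - 1*64)) = -187*(-39 + (-3/2 + 4 - 64)) = -187*(-39 - 123/2) = -187*(-201/2) = 37587/2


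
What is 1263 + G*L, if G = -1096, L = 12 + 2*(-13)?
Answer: 16607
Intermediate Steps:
L = -14 (L = 12 - 26 = -14)
1263 + G*L = 1263 - 1096*(-14) = 1263 + 15344 = 16607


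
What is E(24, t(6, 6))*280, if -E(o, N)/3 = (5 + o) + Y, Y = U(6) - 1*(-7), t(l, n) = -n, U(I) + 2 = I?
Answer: -33600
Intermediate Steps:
U(I) = -2 + I
Y = 11 (Y = (-2 + 6) - 1*(-7) = 4 + 7 = 11)
E(o, N) = -48 - 3*o (E(o, N) = -3*((5 + o) + 11) = -3*(16 + o) = -48 - 3*o)
E(24, t(6, 6))*280 = (-48 - 3*24)*280 = (-48 - 72)*280 = -120*280 = -33600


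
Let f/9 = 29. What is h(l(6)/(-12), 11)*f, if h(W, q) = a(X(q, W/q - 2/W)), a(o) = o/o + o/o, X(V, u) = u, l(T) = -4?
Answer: 522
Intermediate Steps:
f = 261 (f = 9*29 = 261)
a(o) = 2 (a(o) = 1 + 1 = 2)
h(W, q) = 2
h(l(6)/(-12), 11)*f = 2*261 = 522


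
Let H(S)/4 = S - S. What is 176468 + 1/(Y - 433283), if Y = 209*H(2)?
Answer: 76460584443/433283 ≈ 1.7647e+5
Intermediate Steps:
H(S) = 0 (H(S) = 4*(S - S) = 4*0 = 0)
Y = 0 (Y = 209*0 = 0)
176468 + 1/(Y - 433283) = 176468 + 1/(0 - 433283) = 176468 + 1/(-433283) = 176468 - 1/433283 = 76460584443/433283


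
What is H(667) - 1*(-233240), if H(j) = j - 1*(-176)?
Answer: 234083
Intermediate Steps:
H(j) = 176 + j (H(j) = j + 176 = 176 + j)
H(667) - 1*(-233240) = (176 + 667) - 1*(-233240) = 843 + 233240 = 234083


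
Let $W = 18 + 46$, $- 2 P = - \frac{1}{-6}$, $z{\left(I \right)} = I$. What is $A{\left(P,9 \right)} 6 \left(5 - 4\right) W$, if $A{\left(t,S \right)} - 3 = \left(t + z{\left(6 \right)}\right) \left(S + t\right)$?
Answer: $\frac{64232}{3} \approx 21411.0$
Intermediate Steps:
$P = - \frac{1}{12}$ ($P = - \frac{\left(-1\right) \frac{1}{-6}}{2} = - \frac{\left(-1\right) \left(- \frac{1}{6}\right)}{2} = \left(- \frac{1}{2}\right) \frac{1}{6} = - \frac{1}{12} \approx -0.083333$)
$W = 64$
$A{\left(t,S \right)} = 3 + \left(6 + t\right) \left(S + t\right)$ ($A{\left(t,S \right)} = 3 + \left(t + 6\right) \left(S + t\right) = 3 + \left(6 + t\right) \left(S + t\right)$)
$A{\left(P,9 \right)} 6 \left(5 - 4\right) W = \left(3 + \left(- \frac{1}{12}\right)^{2} + 6 \cdot 9 + 6 \left(- \frac{1}{12}\right) + 9 \left(- \frac{1}{12}\right)\right) 6 \left(5 - 4\right) 64 = \left(3 + \frac{1}{144} + 54 - \frac{1}{2} - \frac{3}{4}\right) 6 \cdot 1 \cdot 64 = \frac{8029}{144} \cdot 6 \cdot 64 = \frac{8029}{24} \cdot 64 = \frac{64232}{3}$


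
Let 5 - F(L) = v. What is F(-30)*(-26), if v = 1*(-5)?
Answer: -260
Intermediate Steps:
v = -5
F(L) = 10 (F(L) = 5 - 1*(-5) = 5 + 5 = 10)
F(-30)*(-26) = 10*(-26) = -260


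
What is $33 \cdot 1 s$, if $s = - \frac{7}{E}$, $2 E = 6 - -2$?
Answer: $- \frac{231}{4} \approx -57.75$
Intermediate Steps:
$E = 4$ ($E = \frac{6 - -2}{2} = \frac{6 + 2}{2} = \frac{1}{2} \cdot 8 = 4$)
$s = - \frac{7}{4} \approx -1.75$
$33 \cdot 1 s = 33 \cdot 1 \left(- \frac{7}{4}\right) = 33 \left(- \frac{7}{4}\right) = - \frac{231}{4}$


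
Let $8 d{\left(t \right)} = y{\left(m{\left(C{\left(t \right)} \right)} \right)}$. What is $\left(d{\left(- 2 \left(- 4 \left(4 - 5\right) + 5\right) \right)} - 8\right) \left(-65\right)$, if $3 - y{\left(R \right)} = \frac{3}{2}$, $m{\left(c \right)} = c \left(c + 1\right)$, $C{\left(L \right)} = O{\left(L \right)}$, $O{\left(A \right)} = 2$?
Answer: $\frac{8125}{16} \approx 507.81$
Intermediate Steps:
$C{\left(L \right)} = 2$
$m{\left(c \right)} = c \left(1 + c\right)$
$y{\left(R \right)} = \frac{3}{2}$ ($y{\left(R \right)} = 3 - \frac{3}{2} = \frac{3}{2}$)
$d{\left(t \right)} = \frac{3}{16}$ ($d{\left(t \right)} = \frac{1}{8} \cdot \frac{3}{2} = \frac{3}{16}$)
$\left(d{\left(- 2 \left(- 4 \left(4 - 5\right) + 5\right) \right)} - 8\right) \left(-65\right) = \left(\frac{3}{16} - 8\right) \left(-65\right) = \left(- \frac{125}{16}\right) \left(-65\right) = \frac{8125}{16}$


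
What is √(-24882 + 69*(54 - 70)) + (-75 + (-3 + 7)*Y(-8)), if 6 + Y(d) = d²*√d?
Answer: -99 + I*√25986 + 512*I*√2 ≈ -99.0 + 885.28*I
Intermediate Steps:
Y(d) = -6 + d^(5/2) (Y(d) = -6 + d²*√d = -6 + d^(5/2))
√(-24882 + 69*(54 - 70)) + (-75 + (-3 + 7)*Y(-8)) = √(-24882 + 69*(54 - 70)) + (-75 + (-3 + 7)*(-6 + (-8)^(5/2))) = √(-24882 + 69*(-16)) + (-75 + 4*(-6 + 128*I*√2)) = √(-24882 - 1104) + (-75 + (-24 + 512*I*√2)) = √(-25986) + (-99 + 512*I*√2) = I*√25986 + (-99 + 512*I*√2) = -99 + I*√25986 + 512*I*√2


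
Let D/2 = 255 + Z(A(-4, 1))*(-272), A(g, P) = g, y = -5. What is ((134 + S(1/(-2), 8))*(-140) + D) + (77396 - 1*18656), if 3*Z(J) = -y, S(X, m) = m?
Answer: 115390/3 ≈ 38463.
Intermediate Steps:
Z(J) = 5/3 (Z(J) = (-1*(-5))/3 = (⅓)*5 = 5/3)
D = -1190/3 (D = 2*(255 + (5/3)*(-272)) = 2*(255 - 1360/3) = 2*(-595/3) = -1190/3 ≈ -396.67)
((134 + S(1/(-2), 8))*(-140) + D) + (77396 - 1*18656) = ((134 + 8)*(-140) - 1190/3) + (77396 - 1*18656) = (142*(-140) - 1190/3) + (77396 - 18656) = (-19880 - 1190/3) + 58740 = -60830/3 + 58740 = 115390/3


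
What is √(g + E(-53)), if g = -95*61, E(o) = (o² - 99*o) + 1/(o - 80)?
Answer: 2*√9998674/133 ≈ 47.550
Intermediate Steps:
E(o) = o² + 1/(-80 + o) - 99*o (E(o) = (o² - 99*o) + 1/(-80 + o) = o² + 1/(-80 + o) - 99*o)
g = -5795
√(g + E(-53)) = √(-5795 + (1 + (-53)³ - 179*(-53)² + 7920*(-53))/(-80 - 53)) = √(-5795 + (1 - 148877 - 179*2809 - 419760)/(-133)) = √(-5795 - (1 - 148877 - 502811 - 419760)/133) = √(-5795 - 1/133*(-1071447)) = √(-5795 + 1071447/133) = √(300712/133) = 2*√9998674/133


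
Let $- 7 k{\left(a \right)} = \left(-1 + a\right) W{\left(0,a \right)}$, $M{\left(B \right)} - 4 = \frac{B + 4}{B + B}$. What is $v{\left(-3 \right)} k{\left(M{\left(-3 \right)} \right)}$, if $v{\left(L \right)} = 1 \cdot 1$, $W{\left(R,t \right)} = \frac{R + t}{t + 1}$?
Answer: $- \frac{391}{1218} \approx -0.32102$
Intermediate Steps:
$W{\left(R,t \right)} = \frac{R + t}{1 + t}$
$v{\left(L \right)} = 1$
$M{\left(B \right)} = 4 + \frac{4 + B}{2 B}$ ($M{\left(B \right)} = 4 + \frac{B + 4}{B + B} = 4 + \frac{4 + B}{2 B}$)
$k{\left(a \right)} = - \frac{a \left(-1 + a\right)}{7 \left(1 + a\right)}$ ($k{\left(a \right)} = - \frac{\left(-1 + a\right) \frac{0 + a}{1 + a}}{7} = - \frac{\left(-1 + a\right) \frac{a}{1 + a}}{7} = - \frac{a \frac{1}{1 + a} \left(-1 + a\right)}{7} = - \frac{a \left(-1 + a\right)}{7 \left(1 + a\right)}$)
$v{\left(-3 \right)} k{\left(M{\left(-3 \right)} \right)} = 1 \frac{\left(\frac{9}{2} + \frac{2}{-3}\right) \left(1 - \left(\frac{9}{2} + \frac{2}{-3}\right)\right)}{7 \left(1 + \left(\frac{9}{2} + \frac{2}{-3}\right)\right)} = 1 \frac{\left(\frac{9}{2} + 2 \left(- \frac{1}{3}\right)\right) \left(1 - \left(\frac{9}{2} + 2 \left(- \frac{1}{3}\right)\right)\right)}{7 \left(1 + \left(\frac{9}{2} + 2 \left(- \frac{1}{3}\right)\right)\right)} = 1 \frac{\left(\frac{9}{2} - \frac{2}{3}\right) \left(1 - \left(\frac{9}{2} - \frac{2}{3}\right)\right)}{7 \left(1 + \left(\frac{9}{2} - \frac{2}{3}\right)\right)} = 1 \cdot \frac{1}{7} \cdot \frac{23}{6} \frac{1}{1 + \frac{23}{6}} \left(1 - \frac{23}{6}\right) = 1 \cdot \frac{1}{7} \cdot \frac{23}{6} \frac{1}{\frac{29}{6}} \left(1 - \frac{23}{6}\right) = 1 \cdot \frac{1}{7} \cdot \frac{23}{6} \cdot \frac{6}{29} \left(- \frac{17}{6}\right) = 1 \left(- \frac{391}{1218}\right) = - \frac{391}{1218}$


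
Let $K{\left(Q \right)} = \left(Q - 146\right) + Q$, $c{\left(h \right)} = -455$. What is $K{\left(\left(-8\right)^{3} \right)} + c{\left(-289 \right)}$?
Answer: $-1625$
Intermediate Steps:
$K{\left(Q \right)} = -146 + 2 Q$ ($K{\left(Q \right)} = \left(-146 + Q\right) + Q = -146 + 2 Q$)
$K{\left(\left(-8\right)^{3} \right)} + c{\left(-289 \right)} = \left(-146 + 2 \left(-8\right)^{3}\right) - 455 = \left(-146 + 2 \left(-512\right)\right) - 455 = \left(-146 - 1024\right) - 455 = -1170 - 455 = -1625$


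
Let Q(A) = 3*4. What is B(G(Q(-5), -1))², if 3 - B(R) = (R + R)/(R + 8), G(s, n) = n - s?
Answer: 121/25 ≈ 4.8400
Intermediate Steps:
Q(A) = 12
B(R) = 3 - 2*R/(8 + R) (B(R) = 3 - (R + R)/(R + 8) = 3 - 2*R/(8 + R))
B(G(Q(-5), -1))² = ((24 + (-1 - 1*12))/(8 + (-1 - 1*12)))² = ((24 + (-1 - 12))/(8 + (-1 - 12)))² = ((24 - 13)/(8 - 13))² = (11/(-5))² = (-⅕*11)² = (-11/5)² = 121/25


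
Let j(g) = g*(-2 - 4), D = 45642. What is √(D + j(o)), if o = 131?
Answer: 6*√1246 ≈ 211.79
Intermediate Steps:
j(g) = -6*g (j(g) = g*(-6) = -6*g)
√(D + j(o)) = √(45642 - 6*131) = √(45642 - 786) = √44856 = 6*√1246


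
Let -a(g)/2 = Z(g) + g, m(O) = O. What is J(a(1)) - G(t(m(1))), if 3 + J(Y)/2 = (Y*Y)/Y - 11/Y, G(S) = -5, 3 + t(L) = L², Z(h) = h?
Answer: -7/2 ≈ -3.5000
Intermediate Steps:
t(L) = -3 + L²
a(g) = -4*g (a(g) = -2*(g + g) = -4*g)
J(Y) = -6 - 22/Y + 2*Y (J(Y) = -6 + 2*((Y*Y)/Y - 11/Y) = -6 + 2*(Y²/Y - 11/Y) = -6 + 2*(Y - 11/Y) = -6 + (-22/Y + 2*Y) = -6 - 22/Y + 2*Y)
J(a(1)) - G(t(m(1))) = (-6 - 22/((-4*1)) + 2*(-4*1)) - 1*(-5) = (-6 - 22/(-4) + 2*(-4)) + 5 = (-6 - 22*(-¼) - 8) + 5 = (-6 + 11/2 - 8) + 5 = -17/2 + 5 = -7/2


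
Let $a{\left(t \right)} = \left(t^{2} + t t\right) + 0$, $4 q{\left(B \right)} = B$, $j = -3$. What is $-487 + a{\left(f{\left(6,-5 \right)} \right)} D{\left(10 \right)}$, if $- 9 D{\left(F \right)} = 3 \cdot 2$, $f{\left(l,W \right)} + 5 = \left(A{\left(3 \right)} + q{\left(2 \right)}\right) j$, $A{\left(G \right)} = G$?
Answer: $- \frac{2422}{3} \approx -807.33$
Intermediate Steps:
$q{\left(B \right)} = \frac{B}{4}$
$f{\left(l,W \right)} = - \frac{31}{2}$ ($f{\left(l,W \right)} = -5 + \left(3 + \frac{1}{4} \cdot 2\right) \left(-3\right) = -5 + \left(3 + \frac{1}{2}\right) \left(-3\right) = -5 + \frac{7}{2} \left(-3\right) = -5 - \frac{21}{2} = - \frac{31}{2}$)
$a{\left(t \right)} = 2 t^{2}$ ($a{\left(t \right)} = \left(t^{2} + t^{2}\right) + 0 = 2 t^{2} + 0 = 2 t^{2}$)
$D{\left(F \right)} = - \frac{2}{3}$ ($D{\left(F \right)} = - \frac{3 \cdot 2}{9} = \left(- \frac{1}{9}\right) 6 = - \frac{2}{3}$)
$-487 + a{\left(f{\left(6,-5 \right)} \right)} D{\left(10 \right)} = -487 + 2 \left(- \frac{31}{2}\right)^{2} \left(- \frac{2}{3}\right) = -487 + 2 \cdot \frac{961}{4} \left(- \frac{2}{3}\right) = -487 + \frac{961}{2} \left(- \frac{2}{3}\right) = -487 - \frac{961}{3} = - \frac{2422}{3}$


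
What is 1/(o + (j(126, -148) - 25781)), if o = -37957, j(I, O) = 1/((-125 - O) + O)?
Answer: -125/7967251 ≈ -1.5689e-5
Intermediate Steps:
j(I, O) = -1/125 (j(I, O) = 1/(-125) = -1/125)
1/(o + (j(126, -148) - 25781)) = 1/(-37957 + (-1/125 - 25781)) = 1/(-37957 - 3222626/125) = 1/(-7967251/125) = -125/7967251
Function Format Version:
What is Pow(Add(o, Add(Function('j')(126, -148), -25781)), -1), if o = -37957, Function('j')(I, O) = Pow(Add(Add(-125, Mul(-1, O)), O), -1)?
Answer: Rational(-125, 7967251) ≈ -1.5689e-5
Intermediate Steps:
Function('j')(I, O) = Rational(-1, 125) (Function('j')(I, O) = Pow(-125, -1) = Rational(-1, 125))
Pow(Add(o, Add(Function('j')(126, -148), -25781)), -1) = Pow(Add(-37957, Add(Rational(-1, 125), -25781)), -1) = Pow(Add(-37957, Rational(-3222626, 125)), -1) = Pow(Rational(-7967251, 125), -1) = Rational(-125, 7967251)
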